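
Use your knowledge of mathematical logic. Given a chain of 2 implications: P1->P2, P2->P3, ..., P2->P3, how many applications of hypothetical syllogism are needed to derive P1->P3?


With 2 implications in a chain connecting 3 propositions:
P1->P2, P2->P3, ..., P2->P3
Steps needed = (number of implications) - 1 = 2 - 1 = 1

1


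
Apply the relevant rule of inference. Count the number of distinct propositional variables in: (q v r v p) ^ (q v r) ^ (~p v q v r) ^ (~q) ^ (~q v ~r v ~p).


Identify each variable that appears in the formula.
Variables found: p, q, r
Count = 3

3


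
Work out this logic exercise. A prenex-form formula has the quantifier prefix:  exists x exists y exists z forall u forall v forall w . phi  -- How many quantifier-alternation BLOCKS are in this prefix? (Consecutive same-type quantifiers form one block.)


Quantifier-type sequence: E E E A A A  (A=forall, E=exists)
Group into maximal same-type runs:
  Ex3 | Ax3
Number of blocks = 2

2


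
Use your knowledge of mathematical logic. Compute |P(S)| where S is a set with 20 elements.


The power set of a set with n elements has 2^n elements.
|P(S)| = 2^20 = 1048576

1048576


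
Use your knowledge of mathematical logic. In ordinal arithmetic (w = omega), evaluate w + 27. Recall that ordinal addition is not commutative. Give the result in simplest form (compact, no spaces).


Compute w + 27.
Ordinal + is associative but NOT commutative; for finite n>0, n + w = w but w + n stays w+n.
w + 27 is already in normal form (a successor ordinal beyond w).
Result = w+27

w+27


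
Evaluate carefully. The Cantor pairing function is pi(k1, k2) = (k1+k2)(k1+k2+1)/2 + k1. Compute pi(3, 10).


k1 + k2 = 13
(k1+k2)(k1+k2+1)/2 = 13 * 14 / 2 = 91
pi = 91 + 3 = 94

94


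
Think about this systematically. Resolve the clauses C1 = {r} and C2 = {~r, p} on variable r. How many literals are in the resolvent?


Remove r from C1 and ~r from C2.
C1 remainder: {}
C2 remainder: {p}
Union (resolvent): {p}
Resolvent has 1 literal(s).

1


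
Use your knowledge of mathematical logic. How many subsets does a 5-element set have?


The power set of a set with n elements has 2^n elements.
|P(S)| = 2^5 = 32

32


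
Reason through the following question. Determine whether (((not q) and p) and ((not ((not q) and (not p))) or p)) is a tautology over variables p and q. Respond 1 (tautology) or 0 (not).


Check all 4 assignments:
p=0, q=0: 0
p=0, q=1: 0
p=1, q=0: 1
p=1, q=1: 0
Satisfying count = 1/4.
Tautology iff count = 4: no.

0


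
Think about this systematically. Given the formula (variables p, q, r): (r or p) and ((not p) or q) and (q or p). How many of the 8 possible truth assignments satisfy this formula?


Evaluate all 8 assignments for p, q, r:
p=0, q=0, r=0: 0
p=0, q=0, r=1: 0
p=0, q=1, r=0: 0
p=0, q=1, r=1: 1
p=1, q=0, r=0: 0
p=1, q=0, r=1: 0
p=1, q=1, r=0: 1
p=1, q=1, r=1: 1
Satisfying count = 3

3


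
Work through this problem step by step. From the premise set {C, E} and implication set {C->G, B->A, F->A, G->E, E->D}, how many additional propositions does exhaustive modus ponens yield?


Initial facts: {C, E}
Apply modus ponens to closure:
  C and C->G  =>  G
  E and E->D  =>  D
Final known: {C, D, E, G}
New propositions: {D, G}
Count = 2

2


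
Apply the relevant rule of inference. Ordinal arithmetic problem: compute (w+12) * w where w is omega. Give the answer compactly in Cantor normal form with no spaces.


Compute (w+12) * w.
Ordinal * is associative and left-distributive over +, but NOT commutative; for finite n>1, n*w = w but w*n stays w*n.
(w+12) * w = sup{(w+12)*k : k<w} = sup{w*k+12} = w^2 (the +12 tail is absorbed in the limit).
Result = w^2

w^2


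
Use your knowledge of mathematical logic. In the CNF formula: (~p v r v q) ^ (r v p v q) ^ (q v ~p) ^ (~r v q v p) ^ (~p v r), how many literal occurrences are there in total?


Counting literals in each clause:
Clause 1: 3 literal(s)
Clause 2: 3 literal(s)
Clause 3: 2 literal(s)
Clause 4: 3 literal(s)
Clause 5: 2 literal(s)
Total = 13

13


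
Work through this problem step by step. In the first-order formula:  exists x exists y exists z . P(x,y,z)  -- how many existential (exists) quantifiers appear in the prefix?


Quantifier prefix: exists x exists y exists z
Mark each quantifier type:
  E E E
Universal count = 0, Existential count = 3
Asked for existential (exists) quantifiers: 3

3


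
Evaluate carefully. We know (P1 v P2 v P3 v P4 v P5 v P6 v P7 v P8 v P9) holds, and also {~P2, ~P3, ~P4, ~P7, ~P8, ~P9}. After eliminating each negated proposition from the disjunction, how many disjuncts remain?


Original disjuncts (9): P1, P2, P3, P4, P5, P6, P7, P8, P9
Negated (eliminate): ~P2, ~P3, ~P4, ~P7, ~P8, ~P9
Remaining disjuncts: P1, P5, P6
Count = 9 - 6 = 3

3


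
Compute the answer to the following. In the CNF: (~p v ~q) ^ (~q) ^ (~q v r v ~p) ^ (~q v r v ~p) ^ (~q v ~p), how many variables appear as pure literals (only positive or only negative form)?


Check each variable for pure literal status:
p: pure negative
q: pure negative
r: pure positive
Pure literal count = 3

3


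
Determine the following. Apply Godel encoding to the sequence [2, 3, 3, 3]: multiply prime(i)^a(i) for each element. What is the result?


Encode each element as an exponent of the corresponding prime:
  2^2 = 4
  3^3 = 27
  5^3 = 125
  7^3 = 343
Product = 4 * 27 * 125 * 343 = 4630500

4630500


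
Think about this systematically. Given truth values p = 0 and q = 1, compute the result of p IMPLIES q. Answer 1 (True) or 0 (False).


p = 0, q = 1
Operation: p IMPLIES q
Evaluate: 0 IMPLIES 1 = 1

1


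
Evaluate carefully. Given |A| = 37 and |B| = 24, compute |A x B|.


The Cartesian product A x B contains all ordered pairs (a, b).
|A x B| = |A| * |B| = 37 * 24 = 888

888


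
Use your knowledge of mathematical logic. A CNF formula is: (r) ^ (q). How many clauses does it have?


A CNF formula is a conjunction of clauses.
Clauses are separated by ^.
Counting the conjuncts: 2 clauses.

2


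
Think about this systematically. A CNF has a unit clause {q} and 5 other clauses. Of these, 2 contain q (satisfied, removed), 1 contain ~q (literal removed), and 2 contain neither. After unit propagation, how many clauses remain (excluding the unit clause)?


Satisfied (removed): 2
Shortened (remain): 1
Unchanged (remain): 2
Remaining = 1 + 2 = 3

3


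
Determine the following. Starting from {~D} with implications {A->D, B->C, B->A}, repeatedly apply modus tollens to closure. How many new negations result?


Initial negated facts: {~D}
Apply modus tollens to closure:
  ~D and A->D  =>  ~A
  ~A and B->A  =>  ~B
Final negated: {~A, ~B, ~D}
New negations: {~A, ~B}
Count = 2

2


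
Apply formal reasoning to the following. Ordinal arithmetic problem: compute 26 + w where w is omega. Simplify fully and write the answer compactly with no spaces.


Compute 26 + w.
Ordinal + is associative but NOT commutative; for finite n>0, n + w = w but w + n stays w+n.
Any finite left addend is absorbed by w on the right: 26 + w = w.
Result = w

w


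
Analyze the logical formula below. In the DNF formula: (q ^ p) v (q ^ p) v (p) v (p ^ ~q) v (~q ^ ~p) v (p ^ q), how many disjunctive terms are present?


A DNF formula is a disjunction of terms (conjunctions).
Terms are separated by v.
Counting the disjuncts: 6 terms.

6


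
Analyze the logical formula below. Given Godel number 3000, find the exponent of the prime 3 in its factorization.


Factorize 3000 by dividing by 3 repeatedly.
Division steps: 3 divides 3000 exactly 1 time(s).
Exponent of 3 = 1

1


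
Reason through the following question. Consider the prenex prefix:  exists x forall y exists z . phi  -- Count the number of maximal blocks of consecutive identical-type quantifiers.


Quantifier-type sequence: E A E  (A=forall, E=exists)
Group into maximal same-type runs:
  Ex1 | Ax1 | Ex1
Number of blocks = 3

3


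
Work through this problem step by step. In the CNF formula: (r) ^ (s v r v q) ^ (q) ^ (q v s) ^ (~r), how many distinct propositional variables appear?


Identify each variable that appears in the formula.
Variables found: q, r, s
Count = 3

3


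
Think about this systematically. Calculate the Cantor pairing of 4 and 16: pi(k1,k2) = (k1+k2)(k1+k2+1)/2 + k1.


k1 + k2 = 20
(k1+k2)(k1+k2+1)/2 = 20 * 21 / 2 = 210
pi = 210 + 4 = 214

214


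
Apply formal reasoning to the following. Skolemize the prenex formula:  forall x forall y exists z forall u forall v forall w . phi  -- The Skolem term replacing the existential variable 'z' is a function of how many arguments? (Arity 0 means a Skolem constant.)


Quantifier prefix: forall x forall y exists z forall u forall v forall w
'z' is existentially quantified at position 3.
Universal variables preceding it: x, y
Skolem function arity = 2

2


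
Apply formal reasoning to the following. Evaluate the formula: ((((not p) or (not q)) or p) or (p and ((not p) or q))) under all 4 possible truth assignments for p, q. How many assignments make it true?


Check all 4 assignments:
p=0, q=0: 1
p=0, q=1: 1
p=1, q=0: 1
p=1, q=1: 1
Count of True = 4

4


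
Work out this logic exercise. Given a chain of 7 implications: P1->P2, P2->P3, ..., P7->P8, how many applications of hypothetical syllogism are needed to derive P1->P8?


With 7 implications in a chain connecting 8 propositions:
P1->P2, P2->P3, ..., P7->P8
Steps needed = (number of implications) - 1 = 7 - 1 = 6

6


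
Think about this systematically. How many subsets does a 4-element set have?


The power set of a set with n elements has 2^n elements.
|P(S)| = 2^4 = 16

16


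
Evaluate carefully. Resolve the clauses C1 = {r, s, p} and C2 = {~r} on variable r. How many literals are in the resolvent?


Remove r from C1 and ~r from C2.
C1 remainder: {s, p}
C2 remainder: {}
Union (resolvent): {p, s}
Resolvent has 2 literal(s).

2


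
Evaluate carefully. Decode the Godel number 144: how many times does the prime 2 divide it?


Factorize 144 by dividing by 2 repeatedly.
Division steps: 2 divides 144 exactly 4 time(s).
Exponent of 2 = 4

4


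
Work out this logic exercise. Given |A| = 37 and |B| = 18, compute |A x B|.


The Cartesian product A x B contains all ordered pairs (a, b).
|A x B| = |A| * |B| = 37 * 18 = 666

666


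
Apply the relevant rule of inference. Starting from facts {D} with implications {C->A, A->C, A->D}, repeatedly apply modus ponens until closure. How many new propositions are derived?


Initial facts: {D}
Apply modus ponens to closure:
  (no implication fires)
Final known: {D}
New propositions: {(none)}
Count = 0

0


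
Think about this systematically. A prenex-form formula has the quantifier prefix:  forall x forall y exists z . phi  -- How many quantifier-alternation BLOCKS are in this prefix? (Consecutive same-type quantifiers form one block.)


Quantifier-type sequence: A A E  (A=forall, E=exists)
Group into maximal same-type runs:
  Ax2 | Ex1
Number of blocks = 2

2


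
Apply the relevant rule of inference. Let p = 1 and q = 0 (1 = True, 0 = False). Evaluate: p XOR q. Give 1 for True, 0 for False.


p = 1, q = 0
Operation: p XOR q
Evaluate: 1 XOR 0 = 1

1


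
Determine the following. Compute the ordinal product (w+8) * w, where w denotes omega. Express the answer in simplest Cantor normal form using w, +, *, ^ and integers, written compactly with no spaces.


Compute (w+8) * w.
Ordinal * is associative and left-distributive over +, but NOT commutative; for finite n>1, n*w = w but w*n stays w*n.
(w+8) * w = sup{(w+8)*k : k<w} = sup{w*k+8} = w^2 (the +8 tail is absorbed in the limit).
Result = w^2

w^2


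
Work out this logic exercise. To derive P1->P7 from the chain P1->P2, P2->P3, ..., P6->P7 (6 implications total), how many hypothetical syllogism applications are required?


With 6 implications in a chain connecting 7 propositions:
P1->P2, P2->P3, ..., P6->P7
Steps needed = (number of implications) - 1 = 6 - 1 = 5

5


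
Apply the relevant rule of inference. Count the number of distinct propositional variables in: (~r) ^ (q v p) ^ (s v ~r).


Identify each variable that appears in the formula.
Variables found: p, q, r, s
Count = 4

4


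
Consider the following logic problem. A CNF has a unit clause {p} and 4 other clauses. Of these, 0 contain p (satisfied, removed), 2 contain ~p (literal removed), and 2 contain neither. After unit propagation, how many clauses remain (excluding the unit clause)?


Satisfied (removed): 0
Shortened (remain): 2
Unchanged (remain): 2
Remaining = 2 + 2 = 4

4


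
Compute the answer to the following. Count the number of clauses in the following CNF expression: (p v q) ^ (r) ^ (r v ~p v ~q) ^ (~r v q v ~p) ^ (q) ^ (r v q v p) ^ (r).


A CNF formula is a conjunction of clauses.
Clauses are separated by ^.
Counting the conjuncts: 7 clauses.

7


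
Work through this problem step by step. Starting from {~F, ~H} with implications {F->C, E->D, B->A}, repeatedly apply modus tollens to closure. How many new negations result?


Initial negated facts: {~F, ~H}
Apply modus tollens to closure:
  (no implication fires)
Final negated: {~F, ~H}
New negations: {(none)}
Count = 0

0


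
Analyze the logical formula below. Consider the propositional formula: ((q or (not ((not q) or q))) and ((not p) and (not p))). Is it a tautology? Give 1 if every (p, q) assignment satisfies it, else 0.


Check all 4 assignments:
p=0, q=0: 0
p=0, q=1: 1
p=1, q=0: 0
p=1, q=1: 0
Satisfying count = 1/4.
Tautology iff count = 4: no.

0


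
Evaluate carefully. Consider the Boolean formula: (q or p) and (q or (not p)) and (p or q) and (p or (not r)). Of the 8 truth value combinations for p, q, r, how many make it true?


Evaluate all 8 assignments for p, q, r:
p=0, q=0, r=0: 0
p=0, q=0, r=1: 0
p=0, q=1, r=0: 1
p=0, q=1, r=1: 0
p=1, q=0, r=0: 0
p=1, q=0, r=1: 0
p=1, q=1, r=0: 1
p=1, q=1, r=1: 1
Satisfying count = 3

3


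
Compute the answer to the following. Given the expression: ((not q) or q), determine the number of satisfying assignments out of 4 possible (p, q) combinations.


Check all 4 assignments:
p=0, q=0: 1
p=0, q=1: 1
p=1, q=0: 1
p=1, q=1: 1
Count of True = 4

4


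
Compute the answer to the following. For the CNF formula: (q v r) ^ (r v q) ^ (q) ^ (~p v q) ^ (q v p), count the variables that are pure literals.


Check each variable for pure literal status:
p: mixed (not pure)
q: pure positive
r: pure positive
Pure literal count = 2

2


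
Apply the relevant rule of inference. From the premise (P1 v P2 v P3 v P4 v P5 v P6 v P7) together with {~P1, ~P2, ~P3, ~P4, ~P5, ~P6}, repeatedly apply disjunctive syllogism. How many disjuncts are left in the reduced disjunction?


Original disjuncts (7): P1, P2, P3, P4, P5, P6, P7
Negated (eliminate): ~P1, ~P2, ~P3, ~P4, ~P5, ~P6
Remaining disjuncts: P7
Count = 7 - 6 = 1

1


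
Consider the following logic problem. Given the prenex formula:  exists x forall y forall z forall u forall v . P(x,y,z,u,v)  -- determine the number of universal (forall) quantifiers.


Quantifier prefix: exists x forall y forall z forall u forall v
Mark each quantifier type:
  E U U U U
Universal count = 4, Existential count = 1
Asked for universal (forall) quantifiers: 4

4


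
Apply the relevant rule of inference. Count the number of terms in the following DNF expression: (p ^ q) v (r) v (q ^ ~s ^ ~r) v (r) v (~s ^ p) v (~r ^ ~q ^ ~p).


A DNF formula is a disjunction of terms (conjunctions).
Terms are separated by v.
Counting the disjuncts: 6 terms.

6


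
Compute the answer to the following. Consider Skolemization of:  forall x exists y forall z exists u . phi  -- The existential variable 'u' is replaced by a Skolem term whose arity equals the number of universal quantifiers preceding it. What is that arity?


Quantifier prefix: forall x exists y forall z exists u
'u' is existentially quantified at position 4.
Universal variables preceding it: x, z
Skolem function arity = 2

2


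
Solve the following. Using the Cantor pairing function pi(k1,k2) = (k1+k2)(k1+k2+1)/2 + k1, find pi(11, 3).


k1 + k2 = 14
(k1+k2)(k1+k2+1)/2 = 14 * 15 / 2 = 105
pi = 105 + 11 = 116

116


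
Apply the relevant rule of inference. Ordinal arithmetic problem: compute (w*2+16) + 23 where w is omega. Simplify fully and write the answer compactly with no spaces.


Compute (w*2+16) + 23.
Ordinal + is associative but NOT commutative; for finite n>0, n + w = w but w + n stays w+n.
By associativity: (w*2+16) + 23 = w*2 + (16+23) = w*2+39.
Result = w*2+39

w*2+39


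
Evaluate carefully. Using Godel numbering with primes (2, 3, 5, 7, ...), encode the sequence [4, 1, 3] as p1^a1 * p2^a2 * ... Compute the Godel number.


Encode each element as an exponent of the corresponding prime:
  2^4 = 16
  3^1 = 3
  5^3 = 125
Product = 16 * 3 * 125 = 6000

6000


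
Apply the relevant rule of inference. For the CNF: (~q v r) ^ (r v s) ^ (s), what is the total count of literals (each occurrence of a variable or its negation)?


Counting literals in each clause:
Clause 1: 2 literal(s)
Clause 2: 2 literal(s)
Clause 3: 1 literal(s)
Total = 5

5


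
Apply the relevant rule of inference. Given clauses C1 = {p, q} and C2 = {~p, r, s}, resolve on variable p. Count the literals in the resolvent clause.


Remove p from C1 and ~p from C2.
C1 remainder: {q}
C2 remainder: {r, s}
Union (resolvent): {q, r, s}
Resolvent has 3 literal(s).

3


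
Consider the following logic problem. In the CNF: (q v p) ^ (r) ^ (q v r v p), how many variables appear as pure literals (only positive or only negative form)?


Check each variable for pure literal status:
p: pure positive
q: pure positive
r: pure positive
Pure literal count = 3

3


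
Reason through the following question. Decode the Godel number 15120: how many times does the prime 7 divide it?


Factorize 15120 by dividing by 7 repeatedly.
Division steps: 7 divides 15120 exactly 1 time(s).
Exponent of 7 = 1

1


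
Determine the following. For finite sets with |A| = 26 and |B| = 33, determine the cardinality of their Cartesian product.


The Cartesian product A x B contains all ordered pairs (a, b).
|A x B| = |A| * |B| = 26 * 33 = 858

858


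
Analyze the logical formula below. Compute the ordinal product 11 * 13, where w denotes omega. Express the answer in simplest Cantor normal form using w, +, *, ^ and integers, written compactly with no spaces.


Compute 11 * 13.
Ordinal * is associative and left-distributive over +, but NOT commutative; for finite n>1, n*w = w but w*n stays w*n.
Both finite; ordinal * agrees with natural *: 11 * 13 = 143.
Result = 143

143


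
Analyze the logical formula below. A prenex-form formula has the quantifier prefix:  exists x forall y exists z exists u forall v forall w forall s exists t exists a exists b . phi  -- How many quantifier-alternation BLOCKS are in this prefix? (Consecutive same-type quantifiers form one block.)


Quantifier-type sequence: E A E E A A A E E E  (A=forall, E=exists)
Group into maximal same-type runs:
  Ex1 | Ax1 | Ex2 | Ax3 | Ex3
Number of blocks = 5

5


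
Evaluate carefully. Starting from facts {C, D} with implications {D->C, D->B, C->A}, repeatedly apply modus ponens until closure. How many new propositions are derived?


Initial facts: {C, D}
Apply modus ponens to closure:
  D and D->B  =>  B
  C and C->A  =>  A
Final known: {A, B, C, D}
New propositions: {A, B}
Count = 2

2


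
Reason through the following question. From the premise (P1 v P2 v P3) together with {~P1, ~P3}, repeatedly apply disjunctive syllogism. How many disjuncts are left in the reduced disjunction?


Original disjuncts (3): P1, P2, P3
Negated (eliminate): ~P1, ~P3
Remaining disjuncts: P2
Count = 3 - 2 = 1

1


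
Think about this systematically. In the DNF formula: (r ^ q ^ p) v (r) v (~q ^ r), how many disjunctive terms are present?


A DNF formula is a disjunction of terms (conjunctions).
Terms are separated by v.
Counting the disjuncts: 3 terms.

3


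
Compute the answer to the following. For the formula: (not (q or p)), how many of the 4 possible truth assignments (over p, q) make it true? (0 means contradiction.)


Check all 4 assignments:
p=0, q=0: 1
p=0, q=1: 0
p=1, q=0: 0
p=1, q=1: 0
Count of True = 1

1


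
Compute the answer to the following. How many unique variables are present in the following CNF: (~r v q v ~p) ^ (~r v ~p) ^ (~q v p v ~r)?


Identify each variable that appears in the formula.
Variables found: p, q, r
Count = 3

3


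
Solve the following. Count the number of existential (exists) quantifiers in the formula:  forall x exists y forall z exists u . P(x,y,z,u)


Quantifier prefix: forall x exists y forall z exists u
Mark each quantifier type:
  U E U E
Universal count = 2, Existential count = 2
Asked for existential (exists) quantifiers: 2

2


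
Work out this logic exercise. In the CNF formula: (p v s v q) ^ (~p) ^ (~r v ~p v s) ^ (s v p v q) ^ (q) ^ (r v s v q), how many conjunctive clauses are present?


A CNF formula is a conjunction of clauses.
Clauses are separated by ^.
Counting the conjuncts: 6 clauses.

6


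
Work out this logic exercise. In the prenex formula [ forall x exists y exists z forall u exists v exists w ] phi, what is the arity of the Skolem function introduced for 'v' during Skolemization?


Quantifier prefix: forall x exists y exists z forall u exists v exists w
'v' is existentially quantified at position 5.
Universal variables preceding it: x, u
Skolem function arity = 2

2


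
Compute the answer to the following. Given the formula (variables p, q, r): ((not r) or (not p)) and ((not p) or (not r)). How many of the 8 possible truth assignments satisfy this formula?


Evaluate all 8 assignments for p, q, r:
p=0, q=0, r=0: 1
p=0, q=0, r=1: 1
p=0, q=1, r=0: 1
p=0, q=1, r=1: 1
p=1, q=0, r=0: 1
p=1, q=0, r=1: 0
p=1, q=1, r=0: 1
p=1, q=1, r=1: 0
Satisfying count = 6

6


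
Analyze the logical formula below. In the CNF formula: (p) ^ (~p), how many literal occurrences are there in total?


Counting literals in each clause:
Clause 1: 1 literal(s)
Clause 2: 1 literal(s)
Total = 2

2


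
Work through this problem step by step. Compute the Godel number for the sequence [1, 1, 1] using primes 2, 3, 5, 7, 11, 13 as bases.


Encode each element as an exponent of the corresponding prime:
  2^1 = 2
  3^1 = 3
  5^1 = 5
Product = 2 * 3 * 5 = 30

30


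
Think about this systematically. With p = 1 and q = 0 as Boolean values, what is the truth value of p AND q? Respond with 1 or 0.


p = 1, q = 0
Operation: p AND q
Evaluate: 1 AND 0 = 0

0


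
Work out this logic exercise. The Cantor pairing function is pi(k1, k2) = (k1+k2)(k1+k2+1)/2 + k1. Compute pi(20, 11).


k1 + k2 = 31
(k1+k2)(k1+k2+1)/2 = 31 * 32 / 2 = 496
pi = 496 + 20 = 516

516


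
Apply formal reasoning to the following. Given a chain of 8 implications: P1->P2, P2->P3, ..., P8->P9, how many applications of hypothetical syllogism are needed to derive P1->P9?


With 8 implications in a chain connecting 9 propositions:
P1->P2, P2->P3, ..., P8->P9
Steps needed = (number of implications) - 1 = 8 - 1 = 7

7


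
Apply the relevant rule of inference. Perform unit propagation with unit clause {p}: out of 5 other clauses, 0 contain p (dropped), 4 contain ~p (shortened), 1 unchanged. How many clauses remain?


Satisfied (removed): 0
Shortened (remain): 4
Unchanged (remain): 1
Remaining = 4 + 1 = 5

5


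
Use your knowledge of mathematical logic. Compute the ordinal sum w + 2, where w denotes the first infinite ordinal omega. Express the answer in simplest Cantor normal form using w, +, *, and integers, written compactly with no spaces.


Compute w + 2.
Ordinal + is associative but NOT commutative; for finite n>0, n + w = w but w + n stays w+n.
w + 2 is already in normal form (a successor ordinal beyond w).
Result = w+2

w+2


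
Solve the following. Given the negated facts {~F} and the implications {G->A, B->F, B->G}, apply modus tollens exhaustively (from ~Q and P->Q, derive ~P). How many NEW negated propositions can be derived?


Initial negated facts: {~F}
Apply modus tollens to closure:
  ~F and B->F  =>  ~B
Final negated: {~B, ~F}
New negations: {~B}
Count = 1

1


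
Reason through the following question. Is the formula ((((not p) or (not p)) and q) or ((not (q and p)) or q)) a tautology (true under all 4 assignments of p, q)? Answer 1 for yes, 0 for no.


Check all 4 assignments:
p=0, q=0: 1
p=0, q=1: 1
p=1, q=0: 1
p=1, q=1: 1
Satisfying count = 4/4.
Tautology iff count = 4: yes.

1


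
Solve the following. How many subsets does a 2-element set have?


The power set of a set with n elements has 2^n elements.
|P(S)| = 2^2 = 4

4


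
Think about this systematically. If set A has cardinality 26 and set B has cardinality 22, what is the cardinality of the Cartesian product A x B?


The Cartesian product A x B contains all ordered pairs (a, b).
|A x B| = |A| * |B| = 26 * 22 = 572

572


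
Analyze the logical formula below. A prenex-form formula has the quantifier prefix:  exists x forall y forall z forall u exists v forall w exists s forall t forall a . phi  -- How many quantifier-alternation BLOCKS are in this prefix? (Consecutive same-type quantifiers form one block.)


Quantifier-type sequence: E A A A E A E A A  (A=forall, E=exists)
Group into maximal same-type runs:
  Ex1 | Ax3 | Ex1 | Ax1 | Ex1 | Ax2
Number of blocks = 6

6


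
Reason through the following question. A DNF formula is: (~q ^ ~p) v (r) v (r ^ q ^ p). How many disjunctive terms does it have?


A DNF formula is a disjunction of terms (conjunctions).
Terms are separated by v.
Counting the disjuncts: 3 terms.

3


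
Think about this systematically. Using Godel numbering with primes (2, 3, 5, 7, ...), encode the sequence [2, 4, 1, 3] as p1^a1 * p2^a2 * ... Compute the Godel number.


Encode each element as an exponent of the corresponding prime:
  2^2 = 4
  3^4 = 81
  5^1 = 5
  7^3 = 343
Product = 4 * 81 * 5 * 343 = 555660

555660


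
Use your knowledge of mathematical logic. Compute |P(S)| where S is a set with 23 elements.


The power set of a set with n elements has 2^n elements.
|P(S)| = 2^23 = 8388608

8388608


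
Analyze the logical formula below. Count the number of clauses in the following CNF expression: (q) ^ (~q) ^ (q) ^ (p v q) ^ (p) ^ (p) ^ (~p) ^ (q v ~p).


A CNF formula is a conjunction of clauses.
Clauses are separated by ^.
Counting the conjuncts: 8 clauses.

8


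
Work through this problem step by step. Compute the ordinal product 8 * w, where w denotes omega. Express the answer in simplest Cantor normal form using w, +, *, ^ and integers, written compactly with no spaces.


Compute 8 * w.
Ordinal * is associative and left-distributive over +, but NOT commutative; for finite n>1, n*w = w but w*n stays w*n.
For finite n>0, n * w = sup{n*k : k<w} = w. So 8 * w = w.
Result = w

w


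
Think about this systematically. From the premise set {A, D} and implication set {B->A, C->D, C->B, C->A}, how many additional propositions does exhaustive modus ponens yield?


Initial facts: {A, D}
Apply modus ponens to closure:
  (no implication fires)
Final known: {A, D}
New propositions: {(none)}
Count = 0

0


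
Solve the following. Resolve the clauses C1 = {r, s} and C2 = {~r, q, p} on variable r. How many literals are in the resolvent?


Remove r from C1 and ~r from C2.
C1 remainder: {s}
C2 remainder: {q, p}
Union (resolvent): {p, q, s}
Resolvent has 3 literal(s).

3


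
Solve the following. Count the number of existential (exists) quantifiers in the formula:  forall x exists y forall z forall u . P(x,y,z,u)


Quantifier prefix: forall x exists y forall z forall u
Mark each quantifier type:
  U E U U
Universal count = 3, Existential count = 1
Asked for existential (exists) quantifiers: 1

1


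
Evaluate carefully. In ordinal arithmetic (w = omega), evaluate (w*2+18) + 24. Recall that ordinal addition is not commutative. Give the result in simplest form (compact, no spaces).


Compute (w*2+18) + 24.
Ordinal + is associative but NOT commutative; for finite n>0, n + w = w but w + n stays w+n.
By associativity: (w*2+18) + 24 = w*2 + (18+24) = w*2+42.
Result = w*2+42

w*2+42


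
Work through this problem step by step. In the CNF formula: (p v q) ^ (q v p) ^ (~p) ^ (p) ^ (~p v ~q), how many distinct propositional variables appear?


Identify each variable that appears in the formula.
Variables found: p, q
Count = 2

2


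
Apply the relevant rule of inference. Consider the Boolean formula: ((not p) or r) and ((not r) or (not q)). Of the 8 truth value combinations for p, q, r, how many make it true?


Evaluate all 8 assignments for p, q, r:
p=0, q=0, r=0: 1
p=0, q=0, r=1: 1
p=0, q=1, r=0: 1
p=0, q=1, r=1: 0
p=1, q=0, r=0: 0
p=1, q=0, r=1: 1
p=1, q=1, r=0: 0
p=1, q=1, r=1: 0
Satisfying count = 4

4


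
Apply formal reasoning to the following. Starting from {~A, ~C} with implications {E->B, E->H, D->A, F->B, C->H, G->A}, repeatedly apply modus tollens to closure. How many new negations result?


Initial negated facts: {~A, ~C}
Apply modus tollens to closure:
  ~A and D->A  =>  ~D
  ~A and G->A  =>  ~G
Final negated: {~A, ~C, ~D, ~G}
New negations: {~D, ~G}
Count = 2

2


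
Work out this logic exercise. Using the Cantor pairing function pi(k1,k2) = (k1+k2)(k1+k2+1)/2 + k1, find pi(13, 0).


k1 + k2 = 13
(k1+k2)(k1+k2+1)/2 = 13 * 14 / 2 = 91
pi = 91 + 13 = 104

104


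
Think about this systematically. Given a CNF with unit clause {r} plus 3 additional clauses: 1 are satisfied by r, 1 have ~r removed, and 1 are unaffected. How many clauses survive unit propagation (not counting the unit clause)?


Satisfied (removed): 1
Shortened (remain): 1
Unchanged (remain): 1
Remaining = 1 + 1 = 2

2


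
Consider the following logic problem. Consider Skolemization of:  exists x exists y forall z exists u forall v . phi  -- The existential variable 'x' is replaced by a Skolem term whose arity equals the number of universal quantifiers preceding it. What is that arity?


Quantifier prefix: exists x exists y forall z exists u forall v
'x' is existentially quantified at position 1.
No universal quantifiers precede it.
Skolem function arity = 0 (a Skolem constant)

0


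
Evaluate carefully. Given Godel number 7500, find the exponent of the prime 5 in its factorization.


Factorize 7500 by dividing by 5 repeatedly.
Division steps: 5 divides 7500 exactly 4 time(s).
Exponent of 5 = 4

4


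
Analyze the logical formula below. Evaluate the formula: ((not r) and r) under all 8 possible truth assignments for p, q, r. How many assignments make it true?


Check all 8 assignments:
p=0, q=0, r=0: 0
p=0, q=0, r=1: 0
p=0, q=1, r=0: 0
p=0, q=1, r=1: 0
p=1, q=0, r=0: 0
p=1, q=0, r=1: 0
p=1, q=1, r=0: 0
p=1, q=1, r=1: 0
Count of True = 0

0


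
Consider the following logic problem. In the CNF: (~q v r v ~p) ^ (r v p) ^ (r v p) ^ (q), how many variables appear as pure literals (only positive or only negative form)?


Check each variable for pure literal status:
p: mixed (not pure)
q: mixed (not pure)
r: pure positive
Pure literal count = 1

1


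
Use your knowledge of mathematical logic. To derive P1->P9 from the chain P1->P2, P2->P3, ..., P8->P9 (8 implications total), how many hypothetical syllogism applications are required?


With 8 implications in a chain connecting 9 propositions:
P1->P2, P2->P3, ..., P8->P9
Steps needed = (number of implications) - 1 = 8 - 1 = 7

7


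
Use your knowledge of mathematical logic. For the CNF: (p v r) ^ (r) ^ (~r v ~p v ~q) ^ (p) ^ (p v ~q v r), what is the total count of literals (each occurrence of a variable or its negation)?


Counting literals in each clause:
Clause 1: 2 literal(s)
Clause 2: 1 literal(s)
Clause 3: 3 literal(s)
Clause 4: 1 literal(s)
Clause 5: 3 literal(s)
Total = 10

10


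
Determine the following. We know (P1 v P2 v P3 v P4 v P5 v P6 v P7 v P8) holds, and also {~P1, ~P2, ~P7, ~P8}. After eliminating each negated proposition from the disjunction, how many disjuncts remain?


Original disjuncts (8): P1, P2, P3, P4, P5, P6, P7, P8
Negated (eliminate): ~P1, ~P2, ~P7, ~P8
Remaining disjuncts: P3, P4, P5, P6
Count = 8 - 4 = 4

4


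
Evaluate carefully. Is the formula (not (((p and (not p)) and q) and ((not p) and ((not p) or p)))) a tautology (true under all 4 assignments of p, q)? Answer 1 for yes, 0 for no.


Check all 4 assignments:
p=0, q=0: 1
p=0, q=1: 1
p=1, q=0: 1
p=1, q=1: 1
Satisfying count = 4/4.
Tautology iff count = 4: yes.

1


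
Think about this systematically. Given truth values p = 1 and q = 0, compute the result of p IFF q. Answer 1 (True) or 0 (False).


p = 1, q = 0
Operation: p IFF q
Evaluate: 1 IFF 0 = 0

0


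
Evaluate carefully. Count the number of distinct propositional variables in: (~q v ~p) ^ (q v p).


Identify each variable that appears in the formula.
Variables found: p, q
Count = 2

2


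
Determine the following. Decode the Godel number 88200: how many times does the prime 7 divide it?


Factorize 88200 by dividing by 7 repeatedly.
Division steps: 7 divides 88200 exactly 2 time(s).
Exponent of 7 = 2

2


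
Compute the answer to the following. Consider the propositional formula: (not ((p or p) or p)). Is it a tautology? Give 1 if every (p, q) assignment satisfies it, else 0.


Check all 4 assignments:
p=0, q=0: 1
p=0, q=1: 1
p=1, q=0: 0
p=1, q=1: 0
Satisfying count = 2/4.
Tautology iff count = 4: no.

0


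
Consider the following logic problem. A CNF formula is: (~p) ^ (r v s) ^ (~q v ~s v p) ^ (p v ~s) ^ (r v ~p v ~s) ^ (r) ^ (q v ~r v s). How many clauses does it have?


A CNF formula is a conjunction of clauses.
Clauses are separated by ^.
Counting the conjuncts: 7 clauses.

7


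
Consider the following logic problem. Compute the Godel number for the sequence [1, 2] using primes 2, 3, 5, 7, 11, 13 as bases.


Encode each element as an exponent of the corresponding prime:
  2^1 = 2
  3^2 = 9
Product = 2 * 9 = 18

18


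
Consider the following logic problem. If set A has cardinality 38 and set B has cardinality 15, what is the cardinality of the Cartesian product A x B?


The Cartesian product A x B contains all ordered pairs (a, b).
|A x B| = |A| * |B| = 38 * 15 = 570

570


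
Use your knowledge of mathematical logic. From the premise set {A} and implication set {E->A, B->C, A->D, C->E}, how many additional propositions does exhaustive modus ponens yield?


Initial facts: {A}
Apply modus ponens to closure:
  A and A->D  =>  D
Final known: {A, D}
New propositions: {D}
Count = 1

1


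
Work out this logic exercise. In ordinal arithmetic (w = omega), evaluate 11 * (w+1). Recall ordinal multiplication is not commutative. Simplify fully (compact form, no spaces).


Compute 11 * (w+1).
Ordinal * is associative and left-distributive over +, but NOT commutative; for finite n>1, n*w = w but w*n stays w*n.
By left-distributivity: 11 * (w+1) = 11*w + 11*1 = w + 11 = w+11.
Result = w+11

w+11


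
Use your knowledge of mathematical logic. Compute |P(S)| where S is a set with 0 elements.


The power set of a set with n elements has 2^n elements.
|P(S)| = 2^0 = 1

1


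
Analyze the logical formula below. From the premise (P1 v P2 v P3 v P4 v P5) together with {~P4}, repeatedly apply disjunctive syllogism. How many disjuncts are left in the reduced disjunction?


Original disjuncts (5): P1, P2, P3, P4, P5
Negated (eliminate): ~P4
Remaining disjuncts: P1, P2, P3, P5
Count = 5 - 1 = 4

4


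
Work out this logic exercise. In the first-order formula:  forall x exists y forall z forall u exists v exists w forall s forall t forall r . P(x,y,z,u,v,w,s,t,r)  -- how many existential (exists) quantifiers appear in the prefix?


Quantifier prefix: forall x exists y forall z forall u exists v exists w forall s forall t forall r
Mark each quantifier type:
  U E U U E E U U U
Universal count = 6, Existential count = 3
Asked for existential (exists) quantifiers: 3

3


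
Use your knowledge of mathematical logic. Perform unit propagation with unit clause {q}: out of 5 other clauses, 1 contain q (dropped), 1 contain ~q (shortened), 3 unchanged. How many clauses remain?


Satisfied (removed): 1
Shortened (remain): 1
Unchanged (remain): 3
Remaining = 1 + 3 = 4

4


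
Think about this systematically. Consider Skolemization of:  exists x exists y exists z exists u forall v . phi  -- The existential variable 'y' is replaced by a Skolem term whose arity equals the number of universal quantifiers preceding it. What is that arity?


Quantifier prefix: exists x exists y exists z exists u forall v
'y' is existentially quantified at position 2.
No universal quantifiers precede it.
Skolem function arity = 0 (a Skolem constant)

0


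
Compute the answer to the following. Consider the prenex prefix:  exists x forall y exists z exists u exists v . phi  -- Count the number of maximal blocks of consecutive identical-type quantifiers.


Quantifier-type sequence: E A E E E  (A=forall, E=exists)
Group into maximal same-type runs:
  Ex1 | Ax1 | Ex3
Number of blocks = 3

3


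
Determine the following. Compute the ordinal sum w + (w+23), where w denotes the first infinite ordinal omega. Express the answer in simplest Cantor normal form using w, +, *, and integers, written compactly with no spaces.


Compute w + (w+23).
Ordinal + is associative but NOT commutative; for finite n>0, n + w = w but w + n stays w+n.
w + (w+23) = (w+w) + 23 = w*2+23.
Result = w*2+23

w*2+23


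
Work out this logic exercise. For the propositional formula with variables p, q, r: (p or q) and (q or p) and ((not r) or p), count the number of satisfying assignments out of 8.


Evaluate all 8 assignments for p, q, r:
p=0, q=0, r=0: 0
p=0, q=0, r=1: 0
p=0, q=1, r=0: 1
p=0, q=1, r=1: 0
p=1, q=0, r=0: 1
p=1, q=0, r=1: 1
p=1, q=1, r=0: 1
p=1, q=1, r=1: 1
Satisfying count = 5

5


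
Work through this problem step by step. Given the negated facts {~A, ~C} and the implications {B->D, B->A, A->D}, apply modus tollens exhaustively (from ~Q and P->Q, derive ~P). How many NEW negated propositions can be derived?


Initial negated facts: {~A, ~C}
Apply modus tollens to closure:
  ~A and B->A  =>  ~B
Final negated: {~A, ~B, ~C}
New negations: {~B}
Count = 1

1


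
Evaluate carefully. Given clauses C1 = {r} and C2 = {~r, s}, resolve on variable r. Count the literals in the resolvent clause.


Remove r from C1 and ~r from C2.
C1 remainder: {}
C2 remainder: {s}
Union (resolvent): {s}
Resolvent has 1 literal(s).

1


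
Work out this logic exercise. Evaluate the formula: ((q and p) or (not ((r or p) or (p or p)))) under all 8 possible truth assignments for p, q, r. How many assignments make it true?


Check all 8 assignments:
p=0, q=0, r=0: 1
p=0, q=0, r=1: 0
p=0, q=1, r=0: 1
p=0, q=1, r=1: 0
p=1, q=0, r=0: 0
p=1, q=0, r=1: 0
p=1, q=1, r=0: 1
p=1, q=1, r=1: 1
Count of True = 4

4


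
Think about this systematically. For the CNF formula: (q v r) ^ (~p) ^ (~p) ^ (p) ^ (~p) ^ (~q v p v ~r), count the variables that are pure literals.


Check each variable for pure literal status:
p: mixed (not pure)
q: mixed (not pure)
r: mixed (not pure)
Pure literal count = 0

0


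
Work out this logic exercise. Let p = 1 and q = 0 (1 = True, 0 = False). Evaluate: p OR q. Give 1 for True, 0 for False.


p = 1, q = 0
Operation: p OR q
Evaluate: 1 OR 0 = 1

1


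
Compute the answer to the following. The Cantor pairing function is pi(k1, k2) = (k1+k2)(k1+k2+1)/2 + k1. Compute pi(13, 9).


k1 + k2 = 22
(k1+k2)(k1+k2+1)/2 = 22 * 23 / 2 = 253
pi = 253 + 13 = 266

266


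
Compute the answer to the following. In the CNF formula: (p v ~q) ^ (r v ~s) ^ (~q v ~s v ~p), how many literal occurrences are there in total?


Counting literals in each clause:
Clause 1: 2 literal(s)
Clause 2: 2 literal(s)
Clause 3: 3 literal(s)
Total = 7

7
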